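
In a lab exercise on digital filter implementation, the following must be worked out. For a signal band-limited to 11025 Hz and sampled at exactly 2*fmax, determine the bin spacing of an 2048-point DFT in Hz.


Step 1 — Nyquist sampling rate:
fs = 2 * fmax = 2 * 11025 = 22050 Hz

Step 2 — DFT bin spacing:
df = fs / N = 22050 / 2048 = 10.7666 Hz

10.7666 Hz


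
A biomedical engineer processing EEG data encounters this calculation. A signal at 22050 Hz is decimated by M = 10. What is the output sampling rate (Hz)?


Decimation reduces the sample rate:
fs_out = fs_in / M
       = 22050 / 10
       = 2205.0 Hz

2205.0 Hz


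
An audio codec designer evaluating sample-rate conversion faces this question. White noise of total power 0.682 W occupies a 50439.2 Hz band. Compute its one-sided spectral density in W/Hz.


Power spectral density:
PSD = P / BW
    = 0.682 / 50439.2
    = 1.352e-05 W/Hz

1.352e-05 W/Hz


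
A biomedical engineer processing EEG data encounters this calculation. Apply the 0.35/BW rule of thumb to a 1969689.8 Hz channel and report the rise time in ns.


Rise time from bandwidth relationship:
tr = 0.35 / BW
   = 0.35 / 1969689.8
   = 1.776929545e-07 s
   = 177.693 ns

177.693 ns


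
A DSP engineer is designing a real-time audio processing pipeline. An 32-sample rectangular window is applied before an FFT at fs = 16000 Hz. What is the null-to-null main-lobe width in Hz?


Main lobe width for a rectangular window:
Width = 2 * fs / N
      = 2 * 16000 / 32
      = 32000 / 32
      = 1000.0 Hz

1000.0 Hz


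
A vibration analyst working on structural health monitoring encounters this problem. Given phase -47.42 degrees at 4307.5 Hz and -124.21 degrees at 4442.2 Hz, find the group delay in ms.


Group delay from phase difference:
tau = -d(phi)/d(omega)
d(phi) = -76.79 deg = -1.340238 rad
d(omega) = 2*pi*(4442.2 - 4307.5) = 846.3451 rad/s
tau = -(-1.340238) / 846.3451
    = 1.5836 ms

1.5836 ms


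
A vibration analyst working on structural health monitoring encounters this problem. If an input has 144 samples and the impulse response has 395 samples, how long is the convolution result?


Linear convolution output length:
L = N + M - 1
  = 144 + 395 - 1
  = 538 samples

538


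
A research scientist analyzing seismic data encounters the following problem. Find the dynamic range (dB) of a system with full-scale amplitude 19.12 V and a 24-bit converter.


Dynamic range from full-scale to LSB:
V_min = V_max / 2^bits = 19.12 / 2^24
DR = 20 * log10(V_max / V_min)
   = 20 * log10(2^24)
   = 20 * 24 * log10(2)
   = 144.49 dB

144.49 dB


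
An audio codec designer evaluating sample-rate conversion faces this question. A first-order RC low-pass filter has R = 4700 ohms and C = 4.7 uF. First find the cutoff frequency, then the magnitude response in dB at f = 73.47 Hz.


Step 1 — cutoff frequency:
fc = 1 / (2*pi*R*C)
C = 4.7 uF = 4.7e-06 F
fc = 1 / (2*pi*4700*4.7e-06)
   = 7.20484 Hz

Step 2 — magnitude at f = 73.47 Hz:
|H(f)| = 1 / sqrt(1 + (f/fc)^2)
f/fc = 73.47 / 7.20484 = 10.197312
|H| = 1 / sqrt(1 + 103.985172) = 0.0975969
|H|_dB = 20*log10(0.0975969) = -20.21 dB

fc = 7.20484 Hz; |H(73.47 Hz)| = -20.21 dB


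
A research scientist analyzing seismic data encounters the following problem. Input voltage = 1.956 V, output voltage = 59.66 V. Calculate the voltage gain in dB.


Voltage gain in dB:
G = 20 * log10(Vout / Vin)
  = 20 * log10(59.66 / 1.956)
  = 20 * log10(30.501022)
  = 20 * 1.484314
  = 29.69 dB

29.69 dB


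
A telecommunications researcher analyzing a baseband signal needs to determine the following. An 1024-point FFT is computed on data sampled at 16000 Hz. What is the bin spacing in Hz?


DFT frequency resolution:
df = fs / N
   = 16000 / 1024
   = 15.625 Hz

15.625 Hz


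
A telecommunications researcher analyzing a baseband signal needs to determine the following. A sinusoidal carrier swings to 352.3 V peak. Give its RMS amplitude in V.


RMS voltage for a sinusoidal waveform:
V_rms = V_peak / sqrt(2)
      = 352.3 / 1.414214
      = 249.114 V

249.114 V


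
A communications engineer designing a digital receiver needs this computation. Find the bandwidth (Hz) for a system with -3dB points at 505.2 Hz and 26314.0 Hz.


Bandwidth is the difference of -3dB frequencies:
BW = f_high - f_low
   = 26314.0 - 505.2
   = 25808.8 Hz

25808.8 Hz


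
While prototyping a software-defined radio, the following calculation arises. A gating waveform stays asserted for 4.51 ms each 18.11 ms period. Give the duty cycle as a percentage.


Duty cycle as a percentage:
DC = (t_on / T) * 100
   = (4.51 / 18.11) * 100
   = 0.249034 * 100
   = 24.9 %

24.9 %


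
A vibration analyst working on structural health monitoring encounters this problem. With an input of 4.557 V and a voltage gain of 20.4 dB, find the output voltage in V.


Output voltage from dB gain:
V_out = V_in * 10^(gain_dB / 20)
      = 4.557 * 10^(20.4 / 20)
      = 4.557 * 10.471285
      = 47.7176 V

47.7176 V


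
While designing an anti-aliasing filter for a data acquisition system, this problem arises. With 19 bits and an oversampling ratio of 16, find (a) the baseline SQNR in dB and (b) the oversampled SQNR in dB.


Step 1 — baseline SQNR at Nyquist:
SQNR_base = 6.02*N + 1.76
          = 6.02*19 + 1.76
          = 116.14 dB

Step 2 — oversampling processing gain:
G = 10*log10(OSR) = 10*log10(16) = 12.04 dB

Step 3 — total:
SQNR_total = 116.14 + 12.04 = 128.18 dB

Base SQNR = 116.14 dB; oversampled SQNR = 128.18 dB


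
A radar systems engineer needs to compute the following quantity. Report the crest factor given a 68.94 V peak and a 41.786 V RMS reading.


Crest factor is the ratio of peak to RMS:
CF = V_peak / V_rms
   = 68.94 / 41.786
   = 1.6498

1.6498


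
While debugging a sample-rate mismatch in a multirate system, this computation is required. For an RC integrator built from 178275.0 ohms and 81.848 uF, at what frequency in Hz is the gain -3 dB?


Cutoff frequency of a first-order RC filter:
fc = 1 / (2 * pi * R * C)
C = 81.848 uF = 8.1848e-05 F
fc = 1 / (2 * pi * 178275.0 * 8.1848e-05)
   = 1 / 91.680798073453
   = 0.010907 Hz

0.010907 Hz


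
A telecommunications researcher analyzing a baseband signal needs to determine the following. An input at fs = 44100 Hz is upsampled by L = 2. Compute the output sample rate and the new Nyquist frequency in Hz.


Step 1 — output sample rate after interpolation by L:
fs_out = L * fs_in = 2 * 44100 = 88200 Hz

Step 2 — Nyquist frequency of the output stream:
f_Nyq = fs_out / 2 = 88200 / 2 = 44100.0 Hz

fs_out = 88200 Hz; f_Nyquist = 44100.0 Hz


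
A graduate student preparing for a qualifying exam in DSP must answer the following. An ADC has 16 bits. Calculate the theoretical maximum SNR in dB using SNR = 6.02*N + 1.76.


Theoretical SNR for a full-scale sinusoid:
SNR = 6.02 * N + 1.76
    = 6.02 * 16 + 1.76
    = 96.32 + 1.76
    = 98.08 dB

98.08 dB


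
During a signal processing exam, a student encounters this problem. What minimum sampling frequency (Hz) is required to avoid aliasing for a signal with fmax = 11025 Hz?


The Nyquist rate is twice the maximum frequency component.
fs_min = 2 * fmax
      = 2 * 11025
      = 22050 Hz

22050


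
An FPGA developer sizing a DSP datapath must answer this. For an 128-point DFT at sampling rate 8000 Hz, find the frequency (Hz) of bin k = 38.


Frequency of DFT bin k:
f_k = k * fs / N
    = 38 * 8000 / 128
    = 304000 / 128
    = 2375.0 Hz

2375.0 Hz


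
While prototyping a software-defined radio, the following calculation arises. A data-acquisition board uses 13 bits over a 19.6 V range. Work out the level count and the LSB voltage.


Step 1 — number of quantization levels:
L = 2^N = 2^13 = 8192

Step 2 — LSB step size:
delta = Vfs / L
      = 19.6 / 8192
      = 0.00239258 V

Levels = 8192; step size = 0.00239258 V


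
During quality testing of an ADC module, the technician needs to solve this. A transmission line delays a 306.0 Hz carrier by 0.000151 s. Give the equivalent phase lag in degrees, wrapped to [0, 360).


Phase shift from frequency and time delay:
phi = 360 * f * t_delay
    = 360 * 306.0 * 0.000151
    = 16.63 degrees
    mod 360 = 16.63 degrees

16.63 degrees


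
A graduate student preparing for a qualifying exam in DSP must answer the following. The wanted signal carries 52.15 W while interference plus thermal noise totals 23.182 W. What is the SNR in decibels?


SNR in decibels:
SNR = 10 * log10(Ps / Pn)
    = 10 * log10(52.15 / 23.182)
    = 10 * log10(2.2496)
    = 10 * 0.3521
    = 3.52 dB

3.52 dB


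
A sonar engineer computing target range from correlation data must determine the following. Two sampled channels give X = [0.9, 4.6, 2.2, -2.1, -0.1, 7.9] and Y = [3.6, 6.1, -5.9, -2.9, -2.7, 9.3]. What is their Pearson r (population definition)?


Pearson correlation coefficient (population):
r = cov(X,Y) / (std(X) * std(Y))
Mean X = 2.2333, Mean Y = 1.25
Cov(X,Y) = 13.566667
Std(X) = 3.258664, Std(Y) = 5.443574
r = 0.7648

0.7648


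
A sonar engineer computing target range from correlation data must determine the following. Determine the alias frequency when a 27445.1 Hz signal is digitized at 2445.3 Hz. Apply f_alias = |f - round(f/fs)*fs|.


Compute the nearest integer multiple of fs to the signal:
n = round(27445.1 / 2445.3) = 11
f_alias = |27445.1 - 11 * 2445.3|
        = |27445.1 - 26898.3|
        = 546.8 Hz

546.8


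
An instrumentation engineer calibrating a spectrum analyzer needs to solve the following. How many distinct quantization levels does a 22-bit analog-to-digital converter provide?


Number of quantization levels = 2^N
= 2^22
= 4194304

4194304


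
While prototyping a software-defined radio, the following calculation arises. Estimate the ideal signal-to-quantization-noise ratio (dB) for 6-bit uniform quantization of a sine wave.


Theoretical SNR for a full-scale sinusoid:
SNR = 6.02 * N + 1.76
    = 6.02 * 6 + 1.76
    = 36.12 + 1.76
    = 37.88 dB

37.88 dB


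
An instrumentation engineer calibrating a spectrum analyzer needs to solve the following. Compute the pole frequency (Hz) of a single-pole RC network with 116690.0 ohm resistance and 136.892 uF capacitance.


Cutoff frequency of a first-order RC filter:
fc = 1 / (2 * pi * R * C)
C = 136.892 uF = 0.000136892 F
fc = 1 / (2 * pi * 116690.0 * 0.000136892)
   = 1 / 100.36714644029
   = 0.009963 Hz

0.009963 Hz


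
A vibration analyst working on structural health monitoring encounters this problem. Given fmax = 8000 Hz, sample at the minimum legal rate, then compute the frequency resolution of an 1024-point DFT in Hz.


Step 1 — Nyquist sampling rate:
fs = 2 * fmax = 2 * 8000 = 16000 Hz

Step 2 — DFT bin spacing:
df = fs / N = 16000 / 1024 = 15.625 Hz

15.625 Hz


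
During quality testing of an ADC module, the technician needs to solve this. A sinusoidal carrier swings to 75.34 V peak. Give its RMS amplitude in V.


RMS voltage for a sinusoidal waveform:
V_rms = V_peak / sqrt(2)
      = 75.34 / 1.414214
      = 53.273 V

53.273 V


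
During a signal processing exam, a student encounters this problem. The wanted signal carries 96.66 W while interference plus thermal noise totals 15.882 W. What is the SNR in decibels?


SNR in decibels:
SNR = 10 * log10(Ps / Pn)
    = 10 * log10(96.66 / 15.882)
    = 10 * log10(6.0861)
    = 10 * 0.7843
    = 7.84 dB

7.84 dB


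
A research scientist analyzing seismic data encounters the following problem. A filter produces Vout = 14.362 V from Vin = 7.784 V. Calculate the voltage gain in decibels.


Voltage gain in dB:
G = 20 * log10(Vout / Vin)
  = 20 * log10(14.362 / 7.784)
  = 20 * log10(1.845067)
  = 20 * 0.266012
  = 5.32 dB

5.32 dB


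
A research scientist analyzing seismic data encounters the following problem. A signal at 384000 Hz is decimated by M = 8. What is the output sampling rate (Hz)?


Decimation reduces the sample rate:
fs_out = fs_in / M
       = 384000 / 8
       = 48000.0 Hz

48000.0 Hz


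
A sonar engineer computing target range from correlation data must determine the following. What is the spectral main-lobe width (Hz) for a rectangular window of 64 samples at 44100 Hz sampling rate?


Main lobe width for a rectangular window:
Width = 2 * fs / N
      = 2 * 44100 / 64
      = 88200 / 64
      = 1378.125 Hz

1378.125 Hz


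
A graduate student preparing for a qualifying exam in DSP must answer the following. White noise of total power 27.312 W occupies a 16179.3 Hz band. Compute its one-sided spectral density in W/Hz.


Power spectral density:
PSD = P / BW
    = 27.312 / 16179.3
    = 0.00168808 W/Hz

0.00168808 W/Hz


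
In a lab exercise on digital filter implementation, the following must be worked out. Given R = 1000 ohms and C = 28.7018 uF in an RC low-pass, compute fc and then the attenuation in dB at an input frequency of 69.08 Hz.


Step 1 — cutoff frequency:
fc = 1 / (2*pi*R*C)
C = 28.7018 uF = 2.87018e-05 F
fc = 1 / (2*pi*1000*2.87018e-05)
   = 5.54512 Hz

Step 2 — magnitude at f = 69.08 Hz:
|H(f)| = 1 / sqrt(1 + (f/fc)^2)
f/fc = 69.08 / 5.54512 = 12.457801
|H| = 1 / sqrt(1 + 155.196806) = 0.0800136
|H|_dB = 20*log10(0.0800136) = -21.94 dB

fc = 5.54512 Hz; |H(69.08 Hz)| = -21.94 dB


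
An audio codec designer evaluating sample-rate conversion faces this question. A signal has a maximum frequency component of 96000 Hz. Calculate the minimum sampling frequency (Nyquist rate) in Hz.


The Nyquist rate is twice the maximum frequency component.
fs_min = 2 * fmax
      = 2 * 96000
      = 192000 Hz

192000


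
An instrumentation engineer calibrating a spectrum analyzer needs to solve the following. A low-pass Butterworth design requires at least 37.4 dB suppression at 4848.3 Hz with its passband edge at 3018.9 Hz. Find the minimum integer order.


Butterworth filter order formula:
n = log10(10^(A/10) - 1) / (2 * log10(f_stop/f_pass))
10^(37.4/10) - 1 = 5494.4087
f_stop/f_pass = 4848.3 / 3018.9 = 1.606
n = 9.0889 -> ceil = 10

10


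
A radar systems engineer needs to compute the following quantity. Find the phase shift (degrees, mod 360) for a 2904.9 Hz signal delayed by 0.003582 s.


Phase shift from frequency and time delay:
phi = 360 * f * t_delay
    = 360 * 2904.9 * 0.003582
    = 3745.93 degrees
    mod 360 = 145.93 degrees

145.93 degrees


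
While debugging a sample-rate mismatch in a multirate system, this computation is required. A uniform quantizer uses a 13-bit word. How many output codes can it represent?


Number of quantization levels = 2^N
= 2^13
= 8192

8192


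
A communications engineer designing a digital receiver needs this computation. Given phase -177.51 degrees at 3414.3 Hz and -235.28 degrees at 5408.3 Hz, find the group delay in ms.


Group delay from phase difference:
tau = -d(phi)/d(omega)
d(phi) = -57.77 deg = -1.008277 rad
d(omega) = 2*pi*(5408.3 - 3414.3) = 12528.6715 rad/s
tau = -(-1.008277) / 12528.6715
    = 0.0805 ms

0.0805 ms


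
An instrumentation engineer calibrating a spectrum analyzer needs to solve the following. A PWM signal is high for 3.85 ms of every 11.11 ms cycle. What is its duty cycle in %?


Duty cycle as a percentage:
DC = (t_on / T) * 100
   = (3.85 / 11.11) * 100
   = 0.346535 * 100
   = 34.65 %

34.65 %


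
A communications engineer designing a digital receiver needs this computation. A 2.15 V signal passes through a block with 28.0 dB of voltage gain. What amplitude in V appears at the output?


Output voltage from dB gain:
V_out = V_in * 10^(gain_dB / 20)
      = 2.15 * 10^(28.0 / 20)
      = 2.15 * 25.118864
      = 54.0056 V

54.0056 V


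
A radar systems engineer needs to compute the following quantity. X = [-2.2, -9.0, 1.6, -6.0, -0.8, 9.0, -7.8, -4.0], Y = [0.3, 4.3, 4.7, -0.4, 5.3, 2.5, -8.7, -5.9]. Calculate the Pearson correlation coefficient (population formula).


Pearson correlation coefficient (population):
r = cov(X,Y) / (std(X) * std(Y))
Mean X = -2.4, Mean Y = 0.2625
Cov(X,Y) = 10.665
Std(X) = 5.440588, Std(Y) = 4.810389
r = 0.4075

0.4075


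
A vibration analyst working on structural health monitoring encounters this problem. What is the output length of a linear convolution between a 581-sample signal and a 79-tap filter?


Linear convolution output length:
L = N + M - 1
  = 581 + 79 - 1
  = 659 samples

659


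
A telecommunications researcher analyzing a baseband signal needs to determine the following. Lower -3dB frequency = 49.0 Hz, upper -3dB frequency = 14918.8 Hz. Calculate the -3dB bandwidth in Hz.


Bandwidth is the difference of -3dB frequencies:
BW = f_high - f_low
   = 14918.8 - 49.0
   = 14869.8 Hz

14869.8 Hz


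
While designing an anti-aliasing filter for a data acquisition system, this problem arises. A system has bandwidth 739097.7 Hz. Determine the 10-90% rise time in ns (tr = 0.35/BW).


Rise time from bandwidth relationship:
tr = 0.35 / BW
   = 0.35 / 739097.7
   = 4.735503845e-07 s
   = 473.5504 ns

473.5504 ns


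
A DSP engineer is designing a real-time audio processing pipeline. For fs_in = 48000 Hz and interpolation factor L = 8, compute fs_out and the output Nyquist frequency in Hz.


Step 1 — output sample rate after interpolation by L:
fs_out = L * fs_in = 8 * 48000 = 384000 Hz

Step 2 — Nyquist frequency of the output stream:
f_Nyq = fs_out / 2 = 384000 / 2 = 192000.0 Hz

fs_out = 384000 Hz; f_Nyquist = 192000.0 Hz


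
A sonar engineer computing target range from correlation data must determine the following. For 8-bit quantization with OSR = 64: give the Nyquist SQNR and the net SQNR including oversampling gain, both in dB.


Step 1 — baseline SQNR at Nyquist:
SQNR_base = 6.02*N + 1.76
          = 6.02*8 + 1.76
          = 49.92 dB

Step 2 — oversampling processing gain:
G = 10*log10(OSR) = 10*log10(64) = 18.06 dB

Step 3 — total:
SQNR_total = 49.92 + 18.06 = 67.98 dB

Base SQNR = 49.92 dB; oversampled SQNR = 67.98 dB


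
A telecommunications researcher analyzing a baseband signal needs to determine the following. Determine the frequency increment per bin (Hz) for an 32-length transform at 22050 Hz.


DFT frequency resolution:
df = fs / N
   = 22050 / 32
   = 689.0625 Hz

689.0625 Hz


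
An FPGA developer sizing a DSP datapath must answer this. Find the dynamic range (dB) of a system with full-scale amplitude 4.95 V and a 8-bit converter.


Dynamic range from full-scale to LSB:
V_min = V_max / 2^bits = 4.95 / 2^8
DR = 20 * log10(V_max / V_min)
   = 20 * log10(2^8)
   = 20 * 8 * log10(2)
   = 48.16 dB

48.16 dB


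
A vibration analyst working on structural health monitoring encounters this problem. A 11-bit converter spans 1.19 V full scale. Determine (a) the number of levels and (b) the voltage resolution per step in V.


Step 1 — number of quantization levels:
L = 2^N = 2^11 = 2048

Step 2 — LSB step size:
delta = Vfs / L
      = 1.19 / 2048
      = 0.00058105 V

Levels = 2048; step size = 0.00058105 V


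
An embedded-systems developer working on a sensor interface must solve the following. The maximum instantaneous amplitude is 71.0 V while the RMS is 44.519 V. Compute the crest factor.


Crest factor is the ratio of peak to RMS:
CF = V_peak / V_rms
   = 71.0 / 44.519
   = 1.5948

1.5948


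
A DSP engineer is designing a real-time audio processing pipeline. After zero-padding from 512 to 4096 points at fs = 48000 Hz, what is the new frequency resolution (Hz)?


Frequency resolution after zero-padding:
N_padded = 512 * 8 = 4096
df = fs / N_padded
   = 48000 / 4096
   = 11.7188 Hz

11.7188 Hz


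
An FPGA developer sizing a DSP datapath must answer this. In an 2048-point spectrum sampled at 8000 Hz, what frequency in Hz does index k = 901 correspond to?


Frequency of DFT bin k:
f_k = k * fs / N
    = 901 * 8000 / 2048
    = 7208000 / 2048
    = 3519.531 Hz

3519.531 Hz


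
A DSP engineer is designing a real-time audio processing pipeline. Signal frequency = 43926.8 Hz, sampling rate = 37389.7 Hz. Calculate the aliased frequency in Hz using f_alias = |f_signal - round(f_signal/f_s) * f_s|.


Compute the nearest integer multiple of fs to the signal:
n = round(43926.8 / 37389.7) = 1
f_alias = |43926.8 - 1 * 37389.7|
        = |43926.8 - 37389.7|
        = 6537.1 Hz

6537.1


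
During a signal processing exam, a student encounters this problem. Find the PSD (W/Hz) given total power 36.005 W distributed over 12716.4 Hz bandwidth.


Power spectral density:
PSD = P / BW
    = 36.005 / 12716.4
    = 0.00283138 W/Hz

0.00283138 W/Hz


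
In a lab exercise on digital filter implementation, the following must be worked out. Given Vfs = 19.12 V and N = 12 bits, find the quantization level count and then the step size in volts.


Step 1 — number of quantization levels:
L = 2^N = 2^12 = 4096

Step 2 — LSB step size:
delta = Vfs / L
      = 19.12 / 4096
      = 0.00466797 V

Levels = 4096; step size = 0.00466797 V


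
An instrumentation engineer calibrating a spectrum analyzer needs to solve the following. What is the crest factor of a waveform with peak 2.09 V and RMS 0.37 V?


Crest factor is the ratio of peak to RMS:
CF = V_peak / V_rms
   = 2.09 / 0.37
   = 5.6486

5.6486


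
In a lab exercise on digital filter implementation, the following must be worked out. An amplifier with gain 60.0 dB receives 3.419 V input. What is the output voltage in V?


Output voltage from dB gain:
V_out = V_in * 10^(gain_dB / 20)
      = 3.419 * 10^(60.0 / 20)
      = 3.419 * 1000.0
      = 3419.0 V

3419.0 V


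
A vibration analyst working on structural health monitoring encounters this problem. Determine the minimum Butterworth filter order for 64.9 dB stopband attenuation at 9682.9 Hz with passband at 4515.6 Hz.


Butterworth filter order formula:
n = log10(10^(A/10) - 1) / (2 * log10(f_stop/f_pass))
10^(64.9/10) - 1 = 3090294.4325
f_stop/f_pass = 9682.9 / 4515.6 = 2.1443
n = 9.795 -> ceil = 10

10


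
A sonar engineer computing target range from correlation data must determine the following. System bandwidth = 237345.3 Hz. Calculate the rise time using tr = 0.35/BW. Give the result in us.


Rise time from bandwidth relationship:
tr = 0.35 / BW
   = 0.35 / 237345.3
   = 1.474644748e-06 s
   = 1.4746 us

1.4746 us


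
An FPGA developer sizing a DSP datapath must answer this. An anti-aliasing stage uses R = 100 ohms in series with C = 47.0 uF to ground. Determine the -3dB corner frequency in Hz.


Cutoff frequency of a first-order RC filter:
fc = 1 / (2 * pi * R * C)
C = 47.0 uF = 4.7e-05 F
fc = 1 / (2 * pi * 100 * 4.7e-05)
   = 1 / 0.029530970943744
   = 33.862754 Hz

33.862754 Hz


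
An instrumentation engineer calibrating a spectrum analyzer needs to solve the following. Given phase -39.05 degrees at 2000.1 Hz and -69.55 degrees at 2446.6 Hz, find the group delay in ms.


Group delay from phase difference:
tau = -d(phi)/d(omega)
d(phi) = -30.5 deg = -0.532325 rad
d(omega) = 2*pi*(2446.6 - 2000.1) = 2805.4422 rad/s
tau = -(-0.532325) / 2805.4422
    = 0.1897 ms

0.1897 ms


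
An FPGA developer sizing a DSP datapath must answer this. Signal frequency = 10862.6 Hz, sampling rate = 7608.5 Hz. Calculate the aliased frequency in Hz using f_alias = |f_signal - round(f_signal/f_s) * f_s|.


Compute the nearest integer multiple of fs to the signal:
n = round(10862.6 / 7608.5) = 1
f_alias = |10862.6 - 1 * 7608.5|
        = |10862.6 - 7608.5|
        = 3254.1 Hz

3254.1


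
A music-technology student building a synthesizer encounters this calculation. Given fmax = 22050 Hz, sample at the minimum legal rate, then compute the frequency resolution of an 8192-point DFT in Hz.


Step 1 — Nyquist sampling rate:
fs = 2 * fmax = 2 * 22050 = 44100 Hz

Step 2 — DFT bin spacing:
df = fs / N = 44100 / 8192 = 5.3833 Hz

5.3833 Hz


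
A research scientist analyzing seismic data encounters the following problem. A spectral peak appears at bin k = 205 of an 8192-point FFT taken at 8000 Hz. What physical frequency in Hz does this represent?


Frequency of DFT bin k:
f_k = k * fs / N
    = 205 * 8000 / 8192
    = 1640000 / 8192
    = 200.195 Hz

200.195 Hz


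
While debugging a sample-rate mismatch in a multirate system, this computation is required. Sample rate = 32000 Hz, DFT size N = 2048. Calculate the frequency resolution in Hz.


DFT frequency resolution:
df = fs / N
   = 32000 / 2048
   = 15.625 Hz

15.625 Hz


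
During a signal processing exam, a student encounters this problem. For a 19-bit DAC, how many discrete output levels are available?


Number of quantization levels = 2^N
= 2^19
= 524288

524288


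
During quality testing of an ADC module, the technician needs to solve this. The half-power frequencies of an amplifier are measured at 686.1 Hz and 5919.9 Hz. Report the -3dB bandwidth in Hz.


Bandwidth is the difference of -3dB frequencies:
BW = f_high - f_low
   = 5919.9 - 686.1
   = 5233.8 Hz

5233.8 Hz


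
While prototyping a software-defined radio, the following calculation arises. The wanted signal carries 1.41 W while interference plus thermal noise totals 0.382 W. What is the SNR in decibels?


SNR in decibels:
SNR = 10 * log10(Ps / Pn)
    = 10 * log10(1.41 / 0.382)
    = 10 * log10(3.6911)
    = 10 * 0.5672
    = 5.67 dB

5.67 dB


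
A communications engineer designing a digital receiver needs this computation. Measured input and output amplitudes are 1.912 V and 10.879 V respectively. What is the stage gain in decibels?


Voltage gain in dB:
G = 20 * log10(Vout / Vin)
  = 20 * log10(10.879 / 1.912)
  = 20 * log10(5.689854)
  = 20 * 0.755101
  = 15.1 dB

15.1 dB


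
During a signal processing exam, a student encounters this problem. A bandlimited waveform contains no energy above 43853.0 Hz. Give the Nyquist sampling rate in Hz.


The Nyquist rate is twice the maximum frequency component.
fs_min = 2 * fmax
      = 2 * 43853.0
      = 87706.0 Hz

87706.0


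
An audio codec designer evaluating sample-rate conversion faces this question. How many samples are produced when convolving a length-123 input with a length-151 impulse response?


Linear convolution output length:
L = N + M - 1
  = 123 + 151 - 1
  = 273 samples

273


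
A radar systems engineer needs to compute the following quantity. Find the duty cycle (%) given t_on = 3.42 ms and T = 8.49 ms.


Duty cycle as a percentage:
DC = (t_on / T) * 100
   = (3.42 / 8.49) * 100
   = 0.402827 * 100
   = 40.28 %

40.28 %


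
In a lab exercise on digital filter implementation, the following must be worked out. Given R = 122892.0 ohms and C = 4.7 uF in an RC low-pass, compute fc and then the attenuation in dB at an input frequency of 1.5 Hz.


Step 1 — cutoff frequency:
fc = 1 / (2*pi*R*C)
C = 4.7 uF = 4.7e-06 F
fc = 1 / (2*pi*122892.0*4.7e-06)
   = 0.275549 Hz

Step 2 — magnitude at f = 1.5 Hz:
|H(f)| = 1 / sqrt(1 + (f/fc)^2)
f/fc = 1.5 / 0.275549 = 5.443678
|H| = 1 / sqrt(1 + 29.63363) = 0.1806761
|H|_dB = 20*log10(0.1806761) = -14.86 dB

fc = 0.275549 Hz; |H(1.5 Hz)| = -14.86 dB


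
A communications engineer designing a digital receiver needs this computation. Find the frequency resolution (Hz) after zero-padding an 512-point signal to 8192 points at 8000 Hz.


Frequency resolution after zero-padding:
N_padded = 512 * 16 = 8192
df = fs / N_padded
   = 8000 / 8192
   = 0.9766 Hz

0.9766 Hz


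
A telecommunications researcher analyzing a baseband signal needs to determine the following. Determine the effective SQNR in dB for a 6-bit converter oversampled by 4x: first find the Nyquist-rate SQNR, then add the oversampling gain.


Step 1 — baseline SQNR at Nyquist:
SQNR_base = 6.02*N + 1.76
          = 6.02*6 + 1.76
          = 37.88 dB

Step 2 — oversampling processing gain:
G = 10*log10(OSR) = 10*log10(4) = 6.02 dB

Step 3 — total:
SQNR_total = 37.88 + 6.02 = 43.9 dB

Base SQNR = 37.88 dB; oversampled SQNR = 43.9 dB


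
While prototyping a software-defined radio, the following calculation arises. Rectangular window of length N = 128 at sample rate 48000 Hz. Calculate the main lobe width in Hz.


Main lobe width for a rectangular window:
Width = 2 * fs / N
      = 2 * 48000 / 128
      = 96000 / 128
      = 750.0 Hz

750.0 Hz


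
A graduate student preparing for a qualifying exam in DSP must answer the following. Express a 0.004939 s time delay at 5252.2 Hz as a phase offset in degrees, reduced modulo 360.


Phase shift from frequency and time delay:
phi = 360 * f * t_delay
    = 360 * 5252.2 * 0.004939
    = 9338.62 degrees
    mod 360 = 338.62 degrees

338.62 degrees


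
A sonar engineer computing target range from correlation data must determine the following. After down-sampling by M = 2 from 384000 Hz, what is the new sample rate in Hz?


Decimation reduces the sample rate:
fs_out = fs_in / M
       = 384000 / 2
       = 192000.0 Hz

192000.0 Hz


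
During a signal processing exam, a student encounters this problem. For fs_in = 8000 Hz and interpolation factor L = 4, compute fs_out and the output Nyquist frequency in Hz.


Step 1 — output sample rate after interpolation by L:
fs_out = L * fs_in = 4 * 8000 = 32000 Hz

Step 2 — Nyquist frequency of the output stream:
f_Nyq = fs_out / 2 = 32000 / 2 = 16000.0 Hz

fs_out = 32000 Hz; f_Nyquist = 16000.0 Hz


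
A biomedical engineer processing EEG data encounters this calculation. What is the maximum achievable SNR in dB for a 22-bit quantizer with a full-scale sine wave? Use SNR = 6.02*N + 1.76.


Theoretical SNR for a full-scale sinusoid:
SNR = 6.02 * N + 1.76
    = 6.02 * 22 + 1.76
    = 132.44 + 1.76
    = 134.2 dB

134.2 dB


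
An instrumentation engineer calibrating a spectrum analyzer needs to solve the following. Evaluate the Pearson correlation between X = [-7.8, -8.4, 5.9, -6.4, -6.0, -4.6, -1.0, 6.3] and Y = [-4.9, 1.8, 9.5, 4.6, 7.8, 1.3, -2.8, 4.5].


Pearson correlation coefficient (population):
r = cov(X,Y) / (std(X) * std(Y))
Mean X = -2.75, Mean Y = 2.725
Cov(X,Y) = 11.00375
Std(X) = 5.528562, Std(Y) = 4.608077
r = 0.4319

0.4319


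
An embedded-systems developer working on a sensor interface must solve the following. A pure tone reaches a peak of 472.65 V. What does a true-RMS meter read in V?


RMS voltage for a sinusoidal waveform:
V_rms = V_peak / sqrt(2)
      = 472.65 / 1.414214
      = 334.214 V

334.214 V


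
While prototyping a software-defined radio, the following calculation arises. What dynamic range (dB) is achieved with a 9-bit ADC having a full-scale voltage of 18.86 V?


Dynamic range from full-scale to LSB:
V_min = V_max / 2^bits = 18.86 / 2^9
DR = 20 * log10(V_max / V_min)
   = 20 * log10(2^9)
   = 20 * 9 * log10(2)
   = 54.19 dB

54.19 dB


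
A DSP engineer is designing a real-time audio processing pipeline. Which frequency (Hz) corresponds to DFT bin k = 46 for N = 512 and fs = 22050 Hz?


Frequency of DFT bin k:
f_k = k * fs / N
    = 46 * 22050 / 512
    = 1014300 / 512
    = 1981.055 Hz

1981.055 Hz


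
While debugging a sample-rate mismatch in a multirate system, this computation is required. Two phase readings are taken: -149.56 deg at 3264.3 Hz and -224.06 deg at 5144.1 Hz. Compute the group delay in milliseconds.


Group delay from phase difference:
tau = -d(phi)/d(omega)
d(phi) = -74.5 deg = -1.30027 rad
d(omega) = 2*pi*(5144.1 - 3264.3) = 11811.1317 rad/s
tau = -(-1.30027) / 11811.1317
    = 0.1101 ms

0.1101 ms


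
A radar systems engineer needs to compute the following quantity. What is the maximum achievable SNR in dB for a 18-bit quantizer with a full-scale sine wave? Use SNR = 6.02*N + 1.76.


Theoretical SNR for a full-scale sinusoid:
SNR = 6.02 * N + 1.76
    = 6.02 * 18 + 1.76
    = 108.36 + 1.76
    = 110.12 dB

110.12 dB


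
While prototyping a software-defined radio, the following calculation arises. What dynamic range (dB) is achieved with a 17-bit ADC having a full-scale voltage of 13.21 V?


Dynamic range from full-scale to LSB:
V_min = V_max / 2^bits = 13.21 / 2^17
DR = 20 * log10(V_max / V_min)
   = 20 * log10(2^17)
   = 20 * 17 * log10(2)
   = 102.35 dB

102.35 dB


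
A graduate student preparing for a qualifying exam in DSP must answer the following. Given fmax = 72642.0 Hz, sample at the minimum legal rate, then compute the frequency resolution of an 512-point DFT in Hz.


Step 1 — Nyquist sampling rate:
fs = 2 * fmax = 2 * 72642.0 = 145284.0 Hz

Step 2 — DFT bin spacing:
df = fs / N = 145284.0 / 512 = 283.7578 Hz

283.7578 Hz


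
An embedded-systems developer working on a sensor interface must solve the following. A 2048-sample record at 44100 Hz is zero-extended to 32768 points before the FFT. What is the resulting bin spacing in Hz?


Frequency resolution after zero-padding:
N_padded = 2048 * 16 = 32768
df = fs / N_padded
   = 44100 / 32768
   = 1.3458 Hz

1.3458 Hz


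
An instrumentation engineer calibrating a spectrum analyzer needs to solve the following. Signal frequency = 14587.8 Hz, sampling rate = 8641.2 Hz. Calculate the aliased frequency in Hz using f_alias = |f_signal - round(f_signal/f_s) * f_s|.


Compute the nearest integer multiple of fs to the signal:
n = round(14587.8 / 8641.2) = 2
f_alias = |14587.8 - 2 * 8641.2|
        = |14587.8 - 17282.4|
        = 2694.6 Hz

2694.6


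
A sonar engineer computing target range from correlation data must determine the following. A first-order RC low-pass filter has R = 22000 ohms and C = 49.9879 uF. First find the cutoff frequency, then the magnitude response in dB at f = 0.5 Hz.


Step 1 — cutoff frequency:
fc = 1 / (2*pi*R*C)
C = 49.9879 uF = 4.99879e-05 F
fc = 1 / (2*pi*22000*4.99879e-05)
   = 0.144721 Hz

Step 2 — magnitude at f = 0.5 Hz:
|H(f)| = 1 / sqrt(1 + (f/fc)^2)
f/fc = 0.5 / 0.144721 = 3.454924
|H| = 1 / sqrt(1 + 11.9365) = 0.27803
|H|_dB = 20*log10(0.27803) = -11.12 dB

fc = 0.144721 Hz; |H(0.5 Hz)| = -11.12 dB


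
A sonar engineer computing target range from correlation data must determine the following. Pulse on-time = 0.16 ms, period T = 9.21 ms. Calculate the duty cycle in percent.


Duty cycle as a percentage:
DC = (t_on / T) * 100
   = (0.16 / 9.21) * 100
   = 0.017372 * 100
   = 1.74 %

1.74 %


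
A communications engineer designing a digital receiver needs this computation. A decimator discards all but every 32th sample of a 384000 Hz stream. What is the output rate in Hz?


Decimation reduces the sample rate:
fs_out = fs_in / M
       = 384000 / 32
       = 12000.0 Hz

12000.0 Hz


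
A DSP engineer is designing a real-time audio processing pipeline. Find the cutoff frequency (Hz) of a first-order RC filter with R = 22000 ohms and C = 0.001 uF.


Cutoff frequency of a first-order RC filter:
fc = 1 / (2 * pi * R * C)
C = 0.001 uF = 1e-09 F
fc = 1 / (2 * pi * 22000 * 1e-09)
   = 1 / 0.00013823007675795
   = 7234.315595 Hz

7234.315595 Hz


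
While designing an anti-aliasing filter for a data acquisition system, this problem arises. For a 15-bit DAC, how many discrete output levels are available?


Number of quantization levels = 2^N
= 2^15
= 32768

32768


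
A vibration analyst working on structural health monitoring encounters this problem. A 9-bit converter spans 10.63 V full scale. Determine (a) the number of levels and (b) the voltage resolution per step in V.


Step 1 — number of quantization levels:
L = 2^N = 2^9 = 512

Step 2 — LSB step size:
delta = Vfs / L
      = 10.63 / 512
      = 0.02076172 V

Levels = 512; step size = 0.02076172 V


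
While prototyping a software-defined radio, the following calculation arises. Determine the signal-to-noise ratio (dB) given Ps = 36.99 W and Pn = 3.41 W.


SNR in decibels:
SNR = 10 * log10(Ps / Pn)
    = 10 * log10(36.99 / 3.41)
    = 10 * log10(10.8475)
    = 10 * 1.0353
    = 10.35 dB

10.35 dB


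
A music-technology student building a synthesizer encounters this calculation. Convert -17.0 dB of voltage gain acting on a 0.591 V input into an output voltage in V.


Output voltage from dB gain:
V_out = V_in * 10^(gain_dB / 20)
      = 0.591 * 10^(-17.0 / 20)
      = 0.591 * 0.141254
      = 0.0835 V

0.0835 V


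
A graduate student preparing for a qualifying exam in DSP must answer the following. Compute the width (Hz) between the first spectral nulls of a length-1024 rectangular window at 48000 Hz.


Main lobe width for a rectangular window:
Width = 2 * fs / N
      = 2 * 48000 / 1024
      = 96000 / 1024
      = 93.75 Hz

93.75 Hz


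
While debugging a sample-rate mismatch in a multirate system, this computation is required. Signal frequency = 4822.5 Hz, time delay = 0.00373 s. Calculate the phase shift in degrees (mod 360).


Phase shift from frequency and time delay:
phi = 360 * f * t_delay
    = 360 * 4822.5 * 0.00373
    = 6475.65 degrees
    mod 360 = 355.65 degrees

355.65 degrees


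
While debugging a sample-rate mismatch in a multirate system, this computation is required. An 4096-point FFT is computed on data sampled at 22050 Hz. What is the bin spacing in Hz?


DFT frequency resolution:
df = fs / N
   = 22050 / 4096
   = 5.3833 Hz

5.3833 Hz


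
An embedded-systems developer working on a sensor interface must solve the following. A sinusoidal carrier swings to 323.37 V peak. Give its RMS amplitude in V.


RMS voltage for a sinusoidal waveform:
V_rms = V_peak / sqrt(2)
      = 323.37 / 1.414214
      = 228.657 V

228.657 V


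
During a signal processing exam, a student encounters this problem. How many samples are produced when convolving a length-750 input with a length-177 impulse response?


Linear convolution output length:
L = N + M - 1
  = 750 + 177 - 1
  = 926 samples

926


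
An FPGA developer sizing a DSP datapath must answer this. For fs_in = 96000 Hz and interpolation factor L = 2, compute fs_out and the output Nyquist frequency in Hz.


Step 1 — output sample rate after interpolation by L:
fs_out = L * fs_in = 2 * 96000 = 192000 Hz

Step 2 — Nyquist frequency of the output stream:
f_Nyq = fs_out / 2 = 192000 / 2 = 96000.0 Hz

fs_out = 192000 Hz; f_Nyquist = 96000.0 Hz


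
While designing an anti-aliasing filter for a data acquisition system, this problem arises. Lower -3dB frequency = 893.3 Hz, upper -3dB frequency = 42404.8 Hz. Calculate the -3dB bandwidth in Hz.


Bandwidth is the difference of -3dB frequencies:
BW = f_high - f_low
   = 42404.8 - 893.3
   = 41511.5 Hz

41511.5 Hz


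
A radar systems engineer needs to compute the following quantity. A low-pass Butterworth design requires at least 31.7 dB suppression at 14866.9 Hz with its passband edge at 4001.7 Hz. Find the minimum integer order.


Butterworth filter order formula:
n = log10(10^(A/10) - 1) / (2 * log10(f_stop/f_pass))
10^(31.7/10) - 1 = 1478.1084
f_stop/f_pass = 14866.9 / 4001.7 = 3.7151
n = 2.7806 -> ceil = 3

3


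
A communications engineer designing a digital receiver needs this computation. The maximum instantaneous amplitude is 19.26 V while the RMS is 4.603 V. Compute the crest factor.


Crest factor is the ratio of peak to RMS:
CF = V_peak / V_rms
   = 19.26 / 4.603
   = 4.1842

4.1842


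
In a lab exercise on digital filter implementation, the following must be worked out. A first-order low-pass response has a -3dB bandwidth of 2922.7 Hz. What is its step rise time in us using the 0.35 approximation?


Rise time from bandwidth relationship:
tr = 0.35 / BW
   = 0.35 / 2922.7
   = 0.0001197522838 s
   = 119.7523 us

119.7523 us


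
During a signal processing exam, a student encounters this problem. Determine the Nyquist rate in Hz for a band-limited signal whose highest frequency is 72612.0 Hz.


The Nyquist rate is twice the maximum frequency component.
fs_min = 2 * fmax
      = 2 * 72612.0
      = 145224.0 Hz

145224.0


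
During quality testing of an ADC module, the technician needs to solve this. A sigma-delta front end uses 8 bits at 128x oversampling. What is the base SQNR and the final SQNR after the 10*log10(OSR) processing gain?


Step 1 — baseline SQNR at Nyquist:
SQNR_base = 6.02*N + 1.76
          = 6.02*8 + 1.76
          = 49.92 dB

Step 2 — oversampling processing gain:
G = 10*log10(OSR) = 10*log10(128) = 21.07 dB

Step 3 — total:
SQNR_total = 49.92 + 21.07 = 70.99 dB

Base SQNR = 49.92 dB; oversampled SQNR = 70.99 dB
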